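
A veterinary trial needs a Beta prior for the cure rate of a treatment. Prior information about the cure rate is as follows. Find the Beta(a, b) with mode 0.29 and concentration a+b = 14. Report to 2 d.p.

a = 4.48, b = 9.52

Since the density peak of Beta(a,b) is at (a−1)/(a+b−2),
a = 1 + 0.29(14−2) = 4.48 and b = 14 − 4.48 = 9.52.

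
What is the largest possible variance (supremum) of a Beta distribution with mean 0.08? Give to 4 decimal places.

0.0736

Var = μ(1−μ)/(α+β+1), which approaches μ(1−μ) as α+β → 0.
So the supremum is μ(1−μ) = 0.08×0.92 = 0.0736.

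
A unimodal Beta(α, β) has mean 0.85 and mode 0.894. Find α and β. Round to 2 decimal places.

Let s = α+β. Mean gives α = μs = 0.85s; mode gives (α−1)/(s−2) = 0.894.
Substituting: 0.85s − 1 = 0.894(s−2) = 0.894s − 1.788, so -0.044s = -0.788 and s = 17.9091.
Then α = 0.85×17.9091 = 15.22 and β = s−α = 2.69.

α = 15.22, β = 2.69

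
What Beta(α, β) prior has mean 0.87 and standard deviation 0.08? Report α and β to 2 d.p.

α = 14.50, β = 2.17

σ² = 0.08² = 0.0064.
With s = α+β, Var = μ(1−μ)/(s+1), so s+1 = (0.87×0.13)/0.0064 = 17.6719 and s = 16.6719.
α = μs = 14.50, β = (1−μ)s = 2.17.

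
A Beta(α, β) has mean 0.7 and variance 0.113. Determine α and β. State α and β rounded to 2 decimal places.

Let s = α+β. The Beta variance is μ(1−μ)/(s+1).
So s+1 = μ(1−μ)/σ² = (0.7×0.3)/0.113 = 0.21/0.113 = 1.8584, giving s = 0.8584.
Then α = μs = 0.7×0.8584 = 0.60 and β = (1−μ)s = 0.3×0.8584 = 0.26.

α = 0.60, β = 0.26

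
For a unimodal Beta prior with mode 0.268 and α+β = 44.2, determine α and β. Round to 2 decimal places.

α = 12.31, β = 31.89

Since the density peak of Beta(α,β) is at (α−1)/(α+β−2),
α = 1 + 0.268(44.2−2) = 12.31 and β = 44.2 − 12.31 = 31.89.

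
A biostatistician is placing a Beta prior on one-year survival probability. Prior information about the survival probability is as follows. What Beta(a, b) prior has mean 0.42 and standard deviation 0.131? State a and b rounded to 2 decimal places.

a = 5.54, b = 7.65

First σ² = 0.017161. Setting a = μn, b = (1−μ)n with n = a+b,
μ(1−μ)/(n+1) = 0.017161 ⇒ n+1 = 0.2436/0.017161 = 14.1950 ⇒ n = 13.1950.
Hence a = 0.42×13.1950 = 5.54, b = 0.58×13.1950 = 7.65.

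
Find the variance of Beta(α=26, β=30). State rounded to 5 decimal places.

0.00436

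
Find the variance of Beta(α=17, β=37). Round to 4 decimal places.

0.0039

α+β = 54 and αβ = 629, so Var = αβ/[(α+β)²(α+β+1)] = 629/160380 = 0.0039.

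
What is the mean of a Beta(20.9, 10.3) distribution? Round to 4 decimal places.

0.6699

E[X] = α/(α+β) = 20.9/31.2 = 0.6699.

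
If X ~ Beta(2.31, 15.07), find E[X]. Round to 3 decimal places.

0.133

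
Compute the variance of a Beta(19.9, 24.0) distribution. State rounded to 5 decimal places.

Var = αβ/[(α+β)²(α+β+1)] = (19.9×24.0)/(43.9²×44.9) = 477.60/86531.729 = 0.00552.

0.00552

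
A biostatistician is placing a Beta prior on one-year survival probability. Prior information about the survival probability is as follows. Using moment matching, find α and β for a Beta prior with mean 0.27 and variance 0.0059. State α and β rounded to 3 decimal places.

Write ν = α+β; then α = μν and Var = μ(1−μ)/(ν+1).
ν = μ(1−μ)/Var − 1 = 0.1971/0.0059 − 1 = 32.4068.
α = 0.27·32.4068 = 8.750, β = 0.73·32.4068 = 23.657.

α = 8.750, β = 23.657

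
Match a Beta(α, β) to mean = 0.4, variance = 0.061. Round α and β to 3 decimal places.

α = 1.174, β = 1.761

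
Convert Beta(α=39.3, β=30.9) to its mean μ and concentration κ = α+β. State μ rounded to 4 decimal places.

μ = 0.5598, κ = 70.2

κ = α+β = 39.3+30.9 = 70.2; μ = α/κ = 39.3/70.2 = 0.5598.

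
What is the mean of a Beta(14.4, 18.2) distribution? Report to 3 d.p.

E[X] = α/(α+β) = 14.4/32.6 = 0.442.

0.442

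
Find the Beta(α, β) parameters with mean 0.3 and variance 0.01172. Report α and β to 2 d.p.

α = 5.08, β = 11.84

By moment matching, α+β = μ(1−μ)/σ² − 1 = (0.3·0.7)/0.01172 − 1 = 17.9181 − 1 = 16.9181.
Since α/(α+β) = μ, α = 0.3·16.9181 = 5.08 and β = 0.7·16.9181 = 11.84.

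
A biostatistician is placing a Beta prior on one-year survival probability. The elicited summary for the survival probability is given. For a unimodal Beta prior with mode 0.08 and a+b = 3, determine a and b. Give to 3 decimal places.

For a,b>1 the mode is (a−1)/(a+b−2), so a = mode·(κ−2)+1 = 0.08×1+1 = 1.080.
And b = (1−mode)·(κ−2)+1 = 0.92×1+1 = 1.920.

a = 1.080, b = 1.920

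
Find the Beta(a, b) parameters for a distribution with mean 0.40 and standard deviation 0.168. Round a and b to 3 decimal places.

a = 3.001, b = 4.502

σ² = 0.168² = 0.028224.
With s = a+b, Var = μ(1−μ)/(s+1), so s+1 = (0.40×0.60)/0.028224 = 8.5034 and s = 7.5034.
a = μs = 3.001, b = (1−μ)s = 4.502.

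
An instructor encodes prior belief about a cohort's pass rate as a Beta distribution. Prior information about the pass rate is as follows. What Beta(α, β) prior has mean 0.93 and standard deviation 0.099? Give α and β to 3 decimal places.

α = 5.247, β = 0.395

Variance = 0.099² = 0.009801. The moment-matching identity α+β = μ(1−μ)/Var − 1 gives
α+β = 0.0651/0.009801 − 1 = 5.6422, so α = μ·5.6422 = 5.247 and β = (1−μ)·5.6422 = 0.395.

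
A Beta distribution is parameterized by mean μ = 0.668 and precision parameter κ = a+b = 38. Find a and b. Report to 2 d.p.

a = μκ = 0.668×38 = 25.38 and b = (1−μ)κ = 0.332×38 = 12.62.

a = 25.38, b = 12.62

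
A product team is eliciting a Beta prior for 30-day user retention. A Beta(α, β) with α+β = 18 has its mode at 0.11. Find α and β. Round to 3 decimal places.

Since the density peak of Beta(α,β) is at (α−1)/(α+β−2),
α = 1 + 0.11(18−2) = 2.760 and β = 18 − 2.760 = 15.240.

α = 2.760, β = 15.240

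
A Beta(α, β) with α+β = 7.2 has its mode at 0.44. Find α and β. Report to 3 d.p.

α = 3.288, β = 3.912

Since the density peak of Beta(α,β) is at (α−1)/(α+β−2),
α = 1 + 0.44(7.2−2) = 3.288 and β = 7.2 − 3.288 = 3.912.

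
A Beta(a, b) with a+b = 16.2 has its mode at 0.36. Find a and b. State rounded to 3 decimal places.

a = 6.112, b = 10.088

Since the density peak of Beta(a,b) is at (a−1)/(a+b−2),
a = 1 + 0.36(16.2−2) = 6.112 and b = 16.2 − 6.112 = 10.088.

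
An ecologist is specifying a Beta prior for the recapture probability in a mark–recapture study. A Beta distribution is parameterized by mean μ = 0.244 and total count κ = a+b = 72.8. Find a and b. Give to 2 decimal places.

a = μκ = 0.244×72.8 = 17.76 and b = (1−μ)κ = 0.756×72.8 = 55.04.

a = 17.76, b = 55.04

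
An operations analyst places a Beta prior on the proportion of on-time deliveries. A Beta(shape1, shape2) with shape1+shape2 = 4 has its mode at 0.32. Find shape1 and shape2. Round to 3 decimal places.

Since the density peak of Beta(shape1,shape2) is at (shape1−1)/(shape1+shape2−2),
shape1 = 1 + 0.32(4−2) = 1.640 and shape2 = 4 − 1.640 = 2.360.

shape1 = 1.640, shape2 = 2.360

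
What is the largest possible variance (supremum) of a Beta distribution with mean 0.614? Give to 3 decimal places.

0.237

Var = μ(1−μ)/(α+β+1), which approaches μ(1−μ) as α+β → 0.
So the supremum is μ(1−μ) = 0.614×0.386 = 0.237.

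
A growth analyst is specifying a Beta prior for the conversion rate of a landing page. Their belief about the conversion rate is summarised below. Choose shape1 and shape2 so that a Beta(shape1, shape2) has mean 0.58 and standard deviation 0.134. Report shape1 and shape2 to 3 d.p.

shape1 = 7.289, shape2 = 5.278

σ² = 0.134² = 0.017956.
With s = shape1+shape2, Var = μ(1−μ)/(s+1), so s+1 = (0.58×0.42)/0.017956 = 13.5665 and s = 12.5665.
shape1 = μs = 7.289, shape2 = (1−μ)s = 5.278.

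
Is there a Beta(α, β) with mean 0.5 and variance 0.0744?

Yes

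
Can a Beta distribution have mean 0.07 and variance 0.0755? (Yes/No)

For any Beta, Var(X) < E[X]·(1−E[X]).
Here μ(1−μ) = 0.07×0.93 = 0.0651, and 0.0755 ≥ 0.0651.

No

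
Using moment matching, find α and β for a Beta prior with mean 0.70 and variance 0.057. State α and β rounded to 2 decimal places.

α = 1.88, β = 0.81

By moment matching, α+β = μ(1−μ)/σ² − 1 = (0.70·0.30)/0.057 − 1 = 3.6842 − 1 = 2.6842.
Since α/(α+β) = μ, α = 0.70·2.6842 = 1.88 and β = 0.30·2.6842 = 0.81.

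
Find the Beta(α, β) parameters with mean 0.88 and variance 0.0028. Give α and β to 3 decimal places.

α = 32.309, β = 4.406

Write ν = α+β; then α = μν and Var = μ(1−μ)/(ν+1).
ν = μ(1−μ)/Var − 1 = 0.1056/0.0028 − 1 = 36.7143.
α = 0.88·36.7143 = 32.309, β = 0.12·36.7143 = 4.406.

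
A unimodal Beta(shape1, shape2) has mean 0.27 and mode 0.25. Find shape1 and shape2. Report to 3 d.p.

With s = shape1+shape2: μ = shape1/s and mode = (shape1−1)/(s−2). Eliminating shape1 = μs,
μs − 1 = m(s−2) ⇒ s(μ−m) = 1−2m ⇒ s = 0.50/0.02 = 25.0000.
So shape1 = μs = 6.750, shape2 = (1−μ)s = 18.250.

shape1 = 6.750, shape2 = 18.250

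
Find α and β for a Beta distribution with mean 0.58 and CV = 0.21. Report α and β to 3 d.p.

σ = CV·μ = 0.21×0.58 = 0.12180, so σ² = 0.014835.
s+1 = μ(1−μ)/σ² = 0.2436/0.014835 = 16.4204, so s = α+β = 15.4204.
α = μs = 8.944, β = (1−μ)s = 6.477.

α = 8.944, β = 6.477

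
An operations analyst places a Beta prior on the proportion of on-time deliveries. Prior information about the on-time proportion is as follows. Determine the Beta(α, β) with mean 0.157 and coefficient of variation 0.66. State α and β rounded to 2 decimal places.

α = 1.78, β = 9.55

Var = (CV·μ)² = (0.66×0.157)² = 0.010737.
α+β = μ(1−μ)/Var − 1 = 0.132351/0.010737 − 1 = 11.3265.
Thus α = 0.157·11.3265 = 1.78 and β = 0.843·11.3265 = 9.55.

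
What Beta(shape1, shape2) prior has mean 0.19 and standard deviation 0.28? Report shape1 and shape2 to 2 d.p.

First σ² = 0.0784. Setting shape1 = μn, shape2 = (1−μ)n with n = shape1+shape2,
μ(1−μ)/(n+1) = 0.0784 ⇒ n+1 = 0.1539/0.0784 = 1.9630 ⇒ n = 0.9630.
Hence shape1 = 0.19×0.9630 = 0.18, shape2 = 0.81×0.9630 = 0.78.

shape1 = 0.18, shape2 = 0.78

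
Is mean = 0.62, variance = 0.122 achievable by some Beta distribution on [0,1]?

The Beta variance bound is σ² < μ(1−μ).
Here μ(1−μ) = 0.62×0.38 = 0.2356, and 0.122 < 0.2356.

Yes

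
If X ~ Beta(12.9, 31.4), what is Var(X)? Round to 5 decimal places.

Var = αβ/[(α+β)²(α+β+1)] = (12.9×31.4)/(44.3²×45.3) = 405.06/88900.797 = 0.00456.

0.00456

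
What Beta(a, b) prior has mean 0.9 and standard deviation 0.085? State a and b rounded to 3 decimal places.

a = 10.311, b = 1.146

σ² = 0.085² = 0.007225.
With s = a+b, Var = μ(1−μ)/(s+1), so s+1 = (0.9×0.1)/0.007225 = 12.4567 and s = 11.4567.
a = μs = 10.311, b = (1−μ)s = 1.146.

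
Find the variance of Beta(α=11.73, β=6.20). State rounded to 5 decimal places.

μ = 11.73/17.93 = 0.654211; Var = μ(1−μ)/(α+β+1) = 0.2262190/18.93 = 0.01195.

0.01195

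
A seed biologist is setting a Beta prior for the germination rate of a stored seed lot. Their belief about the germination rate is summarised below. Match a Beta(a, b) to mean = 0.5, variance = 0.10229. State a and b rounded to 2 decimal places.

Let s = a+b. The Beta variance is μ(1−μ)/(s+1).
So s+1 = μ(1−μ)/σ² = (0.5×0.5)/0.10229 = 0.25/0.10229 = 2.4440, giving s = 1.4440.
Then a = μs = 0.5×1.4440 = 0.72 and b = (1−μ)s = 0.5×1.4440 = 0.72.

a = 0.72, b = 0.72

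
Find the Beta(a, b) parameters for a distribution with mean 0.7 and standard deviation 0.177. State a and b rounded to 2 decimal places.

a = 3.99, b = 1.71

σ² = 0.177² = 0.031329.
With s = a+b, Var = μ(1−μ)/(s+1), so s+1 = (0.7×0.3)/0.031329 = 6.7031 and s = 5.7031.
a = μs = 3.99, b = (1−μ)s = 1.71.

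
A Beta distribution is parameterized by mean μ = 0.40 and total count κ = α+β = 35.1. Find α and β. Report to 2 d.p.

α = 14.04, β = 21.06

Split κ in proportion μ : (1−μ): α = 0.40·35.1 = 14.04, β = 35.1 − 14.04 = 21.06.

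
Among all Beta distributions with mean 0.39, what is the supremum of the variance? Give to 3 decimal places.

For fixed mean μ the Beta variance is μ(1−μ)/(α+β+1), increasing as α+β decreases.
Its least upper bound (not attained) is μ(1−μ) = 0.39·0.61 = 0.238.

0.238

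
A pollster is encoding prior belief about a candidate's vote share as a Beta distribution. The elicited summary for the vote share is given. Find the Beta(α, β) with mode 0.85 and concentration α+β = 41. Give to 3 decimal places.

Mode = (α−1)/(κ−2) with κ = α+β, so α−1 = 0.85·39 = 33.150.
α = 34.150; β = κ − α = 6.850.

α = 34.150, β = 6.850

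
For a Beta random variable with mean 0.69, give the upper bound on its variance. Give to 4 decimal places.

Var = μ(1−μ)/(α+β+1), which approaches μ(1−μ) as α+β → 0.
So the supremum is μ(1−μ) = 0.69×0.31 = 0.2139.

0.2139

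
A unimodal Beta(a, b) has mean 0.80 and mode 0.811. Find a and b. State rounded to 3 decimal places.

With s = a+b: μ = a/s and mode = (a−1)/(s−2). Eliminating a = μs,
μs − 1 = m(s−2) ⇒ s(μ−m) = 1−2m ⇒ s = -0.622/-0.011 = 56.5455.
So a = μs = 45.236, b = (1−μ)s = 11.309.

a = 45.236, b = 11.309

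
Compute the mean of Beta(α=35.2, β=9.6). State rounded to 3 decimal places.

0.786

The Beta mean is α/(α+β) = 35.2/(35.2+9.6) = 0.786.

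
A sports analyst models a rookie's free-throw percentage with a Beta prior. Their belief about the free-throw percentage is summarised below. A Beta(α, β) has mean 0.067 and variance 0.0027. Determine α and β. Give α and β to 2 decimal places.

Write ν = α+β; then α = μν and Var = μ(1−μ)/(ν+1).
ν = μ(1−μ)/Var − 1 = 0.062511/0.0027 − 1 = 22.1522.
α = 0.067·22.1522 = 1.48, β = 0.933·22.1522 = 20.67.

α = 1.48, β = 20.67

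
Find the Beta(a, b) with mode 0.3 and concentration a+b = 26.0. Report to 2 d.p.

a = 8.20, b = 17.80

For a,b>1 the mode is (a−1)/(a+b−2), so a = mode·(κ−2)+1 = 0.3×24.0+1 = 8.20.
And b = (1−mode)·(κ−2)+1 = 0.7×24.0+1 = 17.80.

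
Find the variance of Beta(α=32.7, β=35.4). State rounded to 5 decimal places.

0.00361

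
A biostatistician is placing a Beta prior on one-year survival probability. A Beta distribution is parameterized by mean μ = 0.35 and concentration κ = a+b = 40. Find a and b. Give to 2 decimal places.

a = 14.00, b = 26.00

Split κ in proportion μ : (1−μ): a = 0.35·40 = 14.00, b = 40 − 14.00 = 26.00.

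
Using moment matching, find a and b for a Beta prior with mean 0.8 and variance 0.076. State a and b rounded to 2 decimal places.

a = 0.88, b = 0.22

By moment matching, a+b = μ(1−μ)/σ² − 1 = (0.8·0.2)/0.076 − 1 = 2.1053 − 1 = 1.1053.
Since a/(a+b) = μ, a = 0.8·1.1053 = 0.88 and b = 0.2·1.1053 = 0.22.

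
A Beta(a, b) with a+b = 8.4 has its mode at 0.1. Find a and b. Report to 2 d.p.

a = 1.64, b = 6.76

Mode = (a−1)/(κ−2) with κ = a+b, so a−1 = 0.1·6.4 = 0.64.
a = 1.64; b = κ − a = 6.76.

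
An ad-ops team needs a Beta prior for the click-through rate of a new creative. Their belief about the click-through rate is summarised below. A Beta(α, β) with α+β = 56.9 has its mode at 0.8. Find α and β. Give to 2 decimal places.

For α,β>1 the mode is (α−1)/(α+β−2), so α = mode·(κ−2)+1 = 0.8×54.9+1 = 44.92.
And β = (1−mode)·(κ−2)+1 = 0.2×54.9+1 = 11.98.

α = 44.92, β = 11.98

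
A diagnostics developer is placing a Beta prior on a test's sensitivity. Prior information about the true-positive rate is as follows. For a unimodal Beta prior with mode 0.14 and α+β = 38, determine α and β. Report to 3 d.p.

Mode = (α−1)/(κ−2) with κ = α+β, so α−1 = 0.14·36 = 5.040.
α = 6.040; β = κ − α = 31.960.

α = 6.040, β = 31.960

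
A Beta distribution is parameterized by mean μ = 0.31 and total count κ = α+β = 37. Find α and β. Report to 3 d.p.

α = 11.470, β = 25.530

α = μκ = 0.31×37 = 11.470 and β = (1−μ)κ = 0.69×37 = 25.530.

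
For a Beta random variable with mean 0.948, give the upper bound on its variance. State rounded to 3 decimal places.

0.049

For fixed mean μ the Beta variance is μ(1−μ)/(α+β+1), increasing as α+β decreases.
Its least upper bound (not attained) is μ(1−μ) = 0.948·0.052 = 0.049.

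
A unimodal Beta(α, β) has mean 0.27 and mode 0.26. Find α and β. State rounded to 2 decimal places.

α = 12.96, β = 35.04

Let s = α+β. Mean gives α = μs = 0.27s; mode gives (α−1)/(s−2) = 0.26.
Substituting: 0.27s − 1 = 0.26(s−2) = 0.26s − 0.52, so 0.01s = 0.48 and s = 48.0000.
Then α = 0.27×48.0000 = 12.96 and β = s−α = 35.04.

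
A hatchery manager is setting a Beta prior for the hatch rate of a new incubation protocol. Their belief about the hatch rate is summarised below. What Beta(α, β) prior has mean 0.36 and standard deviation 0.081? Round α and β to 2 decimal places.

α = 12.28, β = 21.83

Variance = 0.081² = 0.006561. The moment-matching identity α+β = μ(1−μ)/Var − 1 gives
α+β = 0.2304/0.006561 − 1 = 34.1166, so α = μ·34.1166 = 12.28 and β = (1−μ)·34.1166 = 21.83.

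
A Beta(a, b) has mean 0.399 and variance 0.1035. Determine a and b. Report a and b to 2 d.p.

Write ν = a+b; then a = μν and Var = μ(1−μ)/(ν+1).
ν = μ(1−μ)/Var − 1 = 0.239799/0.1035 − 1 = 1.3169.
a = 0.399·1.3169 = 0.53, b = 0.601·1.3169 = 0.79.

a = 0.53, b = 0.79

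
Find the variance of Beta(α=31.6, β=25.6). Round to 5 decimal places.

0.00425

α+β = 57.2 and αβ = 808.96, so Var = αβ/[(α+β)²(α+β+1)] = 808.96/190421.088 = 0.00425.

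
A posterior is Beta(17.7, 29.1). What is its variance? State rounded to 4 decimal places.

μ = 17.7/46.8 = 0.378205; Var = μ(1−μ)/(α+β+1) = 0.2351660/47.8 = 0.0049.

0.0049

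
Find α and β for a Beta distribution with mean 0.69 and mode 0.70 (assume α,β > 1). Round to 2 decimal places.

α = 27.60, β = 12.40

Let s = α+β. Mean gives α = μs = 0.69s; mode gives (α−1)/(s−2) = 0.70.
Substituting: 0.69s − 1 = 0.70(s−2) = 0.70s − 1.40, so -0.01s = -0.40 and s = 40.0000.
Then α = 0.69×40.0000 = 27.60 and β = s−α = 12.40.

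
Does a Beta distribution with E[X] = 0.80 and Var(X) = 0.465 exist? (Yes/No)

No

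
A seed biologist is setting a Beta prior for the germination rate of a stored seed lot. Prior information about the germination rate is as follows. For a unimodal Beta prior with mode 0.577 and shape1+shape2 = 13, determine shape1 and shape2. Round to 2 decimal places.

For shape1,shape2>1 the mode is (shape1−1)/(shape1+shape2−2), so shape1 = mode·(κ−2)+1 = 0.577×11+1 = 7.35.
And shape2 = (1−mode)·(κ−2)+1 = 0.423×11+1 = 5.65.

shape1 = 7.35, shape2 = 5.65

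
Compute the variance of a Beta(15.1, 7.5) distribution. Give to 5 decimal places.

μ = 15.1/22.6 = 0.668142; Var = μ(1−μ)/(α+β+1) = 0.2217284/23.6 = 0.00940.

0.00940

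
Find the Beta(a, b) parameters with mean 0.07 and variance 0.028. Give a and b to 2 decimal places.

Write ν = a+b; then a = μν and Var = μ(1−μ)/(ν+1).
ν = μ(1−μ)/Var − 1 = 0.0651/0.028 − 1 = 1.3250.
a = 0.07·1.3250 = 0.09, b = 0.93·1.3250 = 1.23.

a = 0.09, b = 1.23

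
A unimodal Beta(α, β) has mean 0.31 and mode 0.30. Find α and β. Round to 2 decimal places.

α = 12.40, β = 27.60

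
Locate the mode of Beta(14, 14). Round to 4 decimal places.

0.5000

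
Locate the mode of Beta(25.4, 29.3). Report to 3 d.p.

0.463

The density x^(α−1)(1−x)^(β−1) is maximised at (α−1)/(α+β−2) = 24.4/52.7 = 0.463.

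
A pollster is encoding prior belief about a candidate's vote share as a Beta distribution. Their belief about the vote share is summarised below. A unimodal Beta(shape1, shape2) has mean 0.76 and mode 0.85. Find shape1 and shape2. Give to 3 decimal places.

With s = shape1+shape2: μ = shape1/s and mode = (shape1−1)/(s−2). Eliminating shape1 = μs,
μs − 1 = m(s−2) ⇒ s(μ−m) = 1−2m ⇒ s = -0.70/-0.09 = 7.7778.
So shape1 = μs = 5.911, shape2 = (1−μ)s = 1.867.

shape1 = 5.911, shape2 = 1.867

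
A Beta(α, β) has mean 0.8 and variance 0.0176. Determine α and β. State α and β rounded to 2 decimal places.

α = 6.47, β = 1.62

Let s = α+β. The Beta variance is μ(1−μ)/(s+1).
So s+1 = μ(1−μ)/σ² = (0.8×0.2)/0.0176 = 0.16/0.0176 = 9.0909, giving s = 8.0909.
Then α = μs = 0.8×8.0909 = 6.47 and β = (1−μ)s = 0.2×8.0909 = 1.62.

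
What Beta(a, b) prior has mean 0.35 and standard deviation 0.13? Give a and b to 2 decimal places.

First σ² = 0.0169. Setting a = μn, b = (1−μ)n with n = a+b,
μ(1−μ)/(n+1) = 0.0169 ⇒ n+1 = 0.2275/0.0169 = 13.4615 ⇒ n = 12.4615.
Hence a = 0.35×12.4615 = 4.36, b = 0.65×12.4615 = 8.10.

a = 4.36, b = 8.10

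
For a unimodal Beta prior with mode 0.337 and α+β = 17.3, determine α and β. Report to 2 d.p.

Mode = (α−1)/(κ−2) with κ = α+β, so α−1 = 0.337·15.3 = 5.16.
α = 6.16; β = κ − α = 11.14.

α = 6.16, β = 11.14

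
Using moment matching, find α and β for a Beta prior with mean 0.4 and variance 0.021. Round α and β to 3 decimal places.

α = 4.171, β = 6.257

Let s = α+β. The Beta variance is μ(1−μ)/(s+1).
So s+1 = μ(1−μ)/σ² = (0.4×0.6)/0.021 = 0.24/0.021 = 11.4286, giving s = 10.4286.
Then α = μs = 0.4×10.4286 = 4.171 and β = (1−μ)s = 0.6×10.4286 = 6.257.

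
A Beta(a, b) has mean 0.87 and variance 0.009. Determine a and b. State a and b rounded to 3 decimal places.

Write ν = a+b; then a = μν and Var = μ(1−μ)/(ν+1).
ν = μ(1−μ)/Var − 1 = 0.1131/0.009 − 1 = 11.5667.
a = 0.87·11.5667 = 10.063, b = 0.13·11.5667 = 1.504.

a = 10.063, b = 1.504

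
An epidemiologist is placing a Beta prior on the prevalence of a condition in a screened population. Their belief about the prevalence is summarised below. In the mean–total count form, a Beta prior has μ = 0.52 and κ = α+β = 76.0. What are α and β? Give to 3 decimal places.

α = 39.520, β = 36.480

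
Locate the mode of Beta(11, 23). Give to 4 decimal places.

The density x^(α−1)(1−x)^(β−1) is maximised at (α−1)/(α+β−2) = 10/32 = 0.3125.

0.3125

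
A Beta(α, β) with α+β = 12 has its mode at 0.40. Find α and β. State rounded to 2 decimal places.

Since the density peak of Beta(α,β) is at (α−1)/(α+β−2),
α = 1 + 0.40(12−2) = 5.00 and β = 12 − 5.00 = 7.00.

α = 5.00, β = 7.00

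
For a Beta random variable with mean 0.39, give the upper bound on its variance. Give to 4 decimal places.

0.2379

Var = μ(1−μ)/(α+β+1), which approaches μ(1−μ) as α+β → 0.
So the supremum is μ(1−μ) = 0.39×0.61 = 0.2379.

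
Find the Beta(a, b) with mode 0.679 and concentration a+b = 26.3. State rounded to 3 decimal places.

For a,b>1 the mode is (a−1)/(a+b−2), so a = mode·(κ−2)+1 = 0.679×24.3+1 = 17.500.
And b = (1−mode)·(κ−2)+1 = 0.321×24.3+1 = 8.800.

a = 17.500, b = 8.800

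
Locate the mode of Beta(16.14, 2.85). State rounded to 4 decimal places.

The density x^(α−1)(1−x)^(β−1) is maximised at (α−1)/(α+β−2) = 15.14/16.99 = 0.8911.

0.8911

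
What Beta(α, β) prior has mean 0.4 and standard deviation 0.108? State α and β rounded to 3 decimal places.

α = 7.830, β = 11.746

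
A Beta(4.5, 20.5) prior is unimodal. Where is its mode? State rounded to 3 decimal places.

0.152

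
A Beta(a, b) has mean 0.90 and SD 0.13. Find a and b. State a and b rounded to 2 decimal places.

a = 3.89, b = 0.43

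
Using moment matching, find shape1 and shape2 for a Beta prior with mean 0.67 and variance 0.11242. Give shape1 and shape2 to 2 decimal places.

shape1 = 0.65, shape2 = 0.32

By moment matching, shape1+shape2 = μ(1−μ)/σ² − 1 = (0.67·0.33)/0.11242 − 1 = 1.9667 − 1 = 0.9667.
Since shape1/(shape1+shape2) = μ, shape1 = 0.67·0.9667 = 0.65 and shape2 = 0.33·0.9667 = 0.32.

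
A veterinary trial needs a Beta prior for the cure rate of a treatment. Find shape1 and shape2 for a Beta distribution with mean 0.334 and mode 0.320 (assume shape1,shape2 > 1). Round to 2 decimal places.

With s = shape1+shape2: μ = shape1/s and mode = (shape1−1)/(s−2). Eliminating shape1 = μs,
μs − 1 = m(s−2) ⇒ s(μ−m) = 1−2m ⇒ s = 0.360/0.014 = 25.7143.
So shape1 = μs = 8.59, shape2 = (1−μ)s = 17.13.

shape1 = 8.59, shape2 = 17.13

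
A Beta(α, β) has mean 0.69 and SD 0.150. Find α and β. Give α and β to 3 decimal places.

First σ² = 0.022500. Setting α = μn, β = (1−μ)n with n = α+β,
μ(1−μ)/(n+1) = 0.022500 ⇒ n+1 = 0.2139/0.022500 = 9.5067 ⇒ n = 8.5067.
Hence α = 0.69×8.5067 = 5.870, β = 0.31×8.5067 = 2.637.

α = 5.870, β = 2.637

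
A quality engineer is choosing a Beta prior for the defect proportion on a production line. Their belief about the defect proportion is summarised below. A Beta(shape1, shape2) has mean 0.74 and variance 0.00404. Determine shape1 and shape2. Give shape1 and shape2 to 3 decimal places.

shape1 = 34.502, shape2 = 12.122

Write ν = shape1+shape2; then shape1 = μν and Var = μ(1−μ)/(ν+1).
ν = μ(1−μ)/Var − 1 = 0.1924/0.00404 − 1 = 46.6238.
shape1 = 0.74·46.6238 = 34.502, shape2 = 0.26·46.6238 = 12.122.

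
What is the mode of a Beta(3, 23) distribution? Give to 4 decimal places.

With α,β > 1, mode = (α−1)/(α+β−2) = 2/24 = 0.0833.

0.0833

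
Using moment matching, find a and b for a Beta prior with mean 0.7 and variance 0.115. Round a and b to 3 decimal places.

Write ν = a+b; then a = μν and Var = μ(1−μ)/(ν+1).
ν = μ(1−μ)/Var − 1 = 0.21/0.115 − 1 = 0.8261.
a = 0.7·0.8261 = 0.578, b = 0.3·0.8261 = 0.248.

a = 0.578, b = 0.248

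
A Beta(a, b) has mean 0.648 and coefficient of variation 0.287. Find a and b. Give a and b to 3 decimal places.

Var = (CV·μ)² = (0.287×0.648)² = 0.034587.
a+b = μ(1−μ)/Var − 1 = 0.228096/0.034587 − 1 = 5.5948.
Thus a = 0.648·5.5948 = 3.625 and b = 0.352·5.5948 = 1.969.

a = 3.625, b = 1.969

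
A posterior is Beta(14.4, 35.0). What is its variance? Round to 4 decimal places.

Var = αβ/[(α+β)²(α+β+1)] = (14.4×35.0)/(49.4²×50.4) = 504.00/122994.144 = 0.0041.

0.0041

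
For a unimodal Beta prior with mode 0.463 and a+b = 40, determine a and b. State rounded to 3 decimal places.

a = 18.594, b = 21.406

Since the density peak of Beta(a,b) is at (a−1)/(a+b−2),
a = 1 + 0.463(40−2) = 18.594 and b = 40 − 18.594 = 21.406.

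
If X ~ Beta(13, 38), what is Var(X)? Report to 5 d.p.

0.00365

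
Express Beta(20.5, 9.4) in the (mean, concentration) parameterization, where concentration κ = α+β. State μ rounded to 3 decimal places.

κ = α+β = 20.5+9.4 = 29.9; μ = α/κ = 20.5/29.9 = 0.686.

μ = 0.686, κ = 29.9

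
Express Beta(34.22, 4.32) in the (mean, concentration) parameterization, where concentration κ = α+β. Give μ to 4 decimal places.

μ = 0.8879, κ = 38.54

κ = α+β = 34.22+4.32 = 38.54; μ = α/κ = 34.22/38.54 = 0.8879.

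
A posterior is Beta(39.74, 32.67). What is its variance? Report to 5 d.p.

0.00337

α+β = 72.41 and αβ = 1298.3058, so Var = αβ/[(α+β)²(α+β+1)] = 1298.3058/384903.906621 = 0.00337.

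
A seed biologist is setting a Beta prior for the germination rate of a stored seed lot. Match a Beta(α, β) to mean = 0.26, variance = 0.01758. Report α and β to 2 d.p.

α = 2.59, β = 7.36

By moment matching, α+β = μ(1−μ)/σ² − 1 = (0.26·0.74)/0.01758 − 1 = 10.9443 − 1 = 9.9443.
Since α/(α+β) = μ, α = 0.26·9.9443 = 2.59 and β = 0.74·9.9443 = 7.36.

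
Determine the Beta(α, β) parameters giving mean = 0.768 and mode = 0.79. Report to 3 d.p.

α = 20.247, β = 6.116

Let s = α+β. Mean gives α = μs = 0.768s; mode gives (α−1)/(s−2) = 0.79.
Substituting: 0.768s − 1 = 0.79(s−2) = 0.79s − 1.58, so -0.022s = -0.58 and s = 26.3636.
Then α = 0.768×26.3636 = 20.247 and β = s−α = 6.116.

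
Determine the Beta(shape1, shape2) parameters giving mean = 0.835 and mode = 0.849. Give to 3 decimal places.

shape1 = 41.631, shape2 = 8.226

With s = shape1+shape2: μ = shape1/s and mode = (shape1−1)/(s−2). Eliminating shape1 = μs,
μs − 1 = m(s−2) ⇒ s(μ−m) = 1−2m ⇒ s = -0.698/-0.014 = 49.8571.
So shape1 = μs = 41.631, shape2 = (1−μ)s = 8.226.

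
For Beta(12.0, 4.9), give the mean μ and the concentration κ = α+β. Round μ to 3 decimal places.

μ = 0.710, κ = 16.9

κ = α+β = 12.0+4.9 = 16.9; μ = α/κ = 12.0/16.9 = 0.710.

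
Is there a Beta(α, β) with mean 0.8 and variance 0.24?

No

A Beta with mean μ has variance μ(1−μ)/(α+β+1) < μ(1−μ).
Here μ(1−μ) = 0.8×0.2 = 0.16, and 0.24 ≥ 0.16.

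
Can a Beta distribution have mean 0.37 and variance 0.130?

Yes

A Beta with mean μ has variance μ(1−μ)/(α+β+1) < μ(1−μ).
Here μ(1−μ) = 0.37×0.63 = 0.2331, and 0.130 < 0.2331.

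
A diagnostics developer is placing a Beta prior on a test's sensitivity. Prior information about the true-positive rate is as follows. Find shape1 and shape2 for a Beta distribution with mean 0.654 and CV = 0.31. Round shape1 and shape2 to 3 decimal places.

shape1 = 2.946, shape2 = 1.559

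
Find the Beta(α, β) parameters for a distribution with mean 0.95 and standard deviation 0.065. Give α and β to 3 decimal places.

Variance = 0.065² = 0.004225. The moment-matching identity α+β = μ(1−μ)/Var − 1 gives
α+β = 0.0475/0.004225 − 1 = 10.2426, so α = μ·10.2426 = 9.730 and β = (1−μ)·10.2426 = 0.512.

α = 9.730, β = 0.512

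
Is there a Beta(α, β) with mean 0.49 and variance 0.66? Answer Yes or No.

No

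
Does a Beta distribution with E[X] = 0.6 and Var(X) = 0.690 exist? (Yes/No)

No

For any Beta, Var(X) < E[X]·(1−E[X]).
Here μ(1−μ) = 0.6×0.4 = 0.24, and 0.690 ≥ 0.24.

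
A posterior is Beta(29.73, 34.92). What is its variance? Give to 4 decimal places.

Var = αβ/[(α+β)²(α+β+1)] = (29.73×34.92)/(64.65²×65.65) = 1038.1716/274392.217125 = 0.0038.

0.0038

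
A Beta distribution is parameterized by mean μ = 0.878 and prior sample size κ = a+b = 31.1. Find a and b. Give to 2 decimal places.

a = 27.31, b = 3.79

Split κ in proportion μ : (1−μ): a = 0.878·31.1 = 27.31, b = 31.1 − 27.31 = 3.79.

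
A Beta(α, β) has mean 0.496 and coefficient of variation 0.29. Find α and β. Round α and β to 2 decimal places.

α = 5.50, β = 5.59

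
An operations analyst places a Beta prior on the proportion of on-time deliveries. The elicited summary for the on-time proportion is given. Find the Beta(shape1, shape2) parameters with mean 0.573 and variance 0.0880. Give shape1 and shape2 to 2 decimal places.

shape1 = 1.02, shape2 = 0.76

Let s = shape1+shape2. The Beta variance is μ(1−μ)/(s+1).
So s+1 = μ(1−μ)/σ² = (0.573×0.427)/0.0880 = 0.244671/0.0880 = 2.7804, giving s = 1.7804.
Then shape1 = μs = 0.573×1.7804 = 1.02 and shape2 = (1−μ)s = 0.427×1.7804 = 0.76.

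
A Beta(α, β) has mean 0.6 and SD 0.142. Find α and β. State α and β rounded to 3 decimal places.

α = 6.541, β = 4.361

Variance = 0.142² = 0.020164. The moment-matching identity α+β = μ(1−μ)/Var − 1 gives
α+β = 0.24/0.020164 − 1 = 10.9024, so α = μ·10.9024 = 6.541 and β = (1−μ)·10.9024 = 4.361.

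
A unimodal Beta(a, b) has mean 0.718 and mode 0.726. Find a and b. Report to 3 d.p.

a = 40.567, b = 15.933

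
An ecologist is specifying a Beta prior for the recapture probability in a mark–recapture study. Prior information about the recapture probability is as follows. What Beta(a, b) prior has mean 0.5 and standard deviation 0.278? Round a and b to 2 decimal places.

a = 1.12, b = 1.12

First σ² = 0.077284. Setting a = μn, b = (1−μ)n with n = a+b,
μ(1−μ)/(n+1) = 0.077284 ⇒ n+1 = 0.25/0.077284 = 3.2348 ⇒ n = 2.2348.
Hence a = 0.5×2.2348 = 1.12, b = 0.5×2.2348 = 1.12.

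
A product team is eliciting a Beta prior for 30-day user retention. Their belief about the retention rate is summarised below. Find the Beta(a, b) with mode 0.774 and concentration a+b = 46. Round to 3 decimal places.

a = 35.056, b = 10.944

Since the density peak of Beta(a,b) is at (a−1)/(a+b−2),
a = 1 + 0.774(46−2) = 35.056 and b = 46 − 35.056 = 10.944.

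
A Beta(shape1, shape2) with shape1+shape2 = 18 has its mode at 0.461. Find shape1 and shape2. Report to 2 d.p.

shape1 = 8.38, shape2 = 9.62

Mode = (shape1−1)/(κ−2) with κ = shape1+shape2, so shape1−1 = 0.461·16 = 7.38.
shape1 = 8.38; shape2 = κ − shape1 = 9.62.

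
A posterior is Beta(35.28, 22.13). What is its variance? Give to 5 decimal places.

α+β = 57.41 and αβ = 780.7464, so Var = αβ/[(α+β)²(α+β+1)] = 780.7464/192513.992121 = 0.00406.

0.00406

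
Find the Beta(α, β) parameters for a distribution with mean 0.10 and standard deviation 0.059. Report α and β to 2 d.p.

α = 2.49, β = 22.37

σ² = 0.059² = 0.003481.
With s = α+β, Var = μ(1−μ)/(s+1), so s+1 = (0.10×0.90)/0.003481 = 25.8546 and s = 24.8546.
α = μs = 2.49, β = (1−μ)s = 22.37.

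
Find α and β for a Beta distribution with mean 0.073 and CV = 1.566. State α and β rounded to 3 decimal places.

α = 0.305, β = 3.873

σ = CV·μ = 1.566×0.073 = 0.11432, so σ² = 0.013069.
s+1 = μ(1−μ)/σ² = 0.067671/0.013069 = 5.1781, so s = α+β = 4.1781.
α = μs = 0.305, β = (1−μ)s = 3.873.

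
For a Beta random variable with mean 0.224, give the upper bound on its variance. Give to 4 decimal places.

0.1738

For fixed mean μ the Beta variance is μ(1−μ)/(α+β+1), increasing as α+β decreases.
Its least upper bound (not attained) is μ(1−μ) = 0.224·0.776 = 0.1738.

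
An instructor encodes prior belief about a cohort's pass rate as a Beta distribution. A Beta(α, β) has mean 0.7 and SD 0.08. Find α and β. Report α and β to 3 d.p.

α = 22.269, β = 9.544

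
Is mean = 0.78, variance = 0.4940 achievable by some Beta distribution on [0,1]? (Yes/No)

A Beta with mean μ has variance μ(1−μ)/(α+β+1) < μ(1−μ).
Here μ(1−μ) = 0.78×0.22 = 0.1716, and 0.4940 ≥ 0.1716.

No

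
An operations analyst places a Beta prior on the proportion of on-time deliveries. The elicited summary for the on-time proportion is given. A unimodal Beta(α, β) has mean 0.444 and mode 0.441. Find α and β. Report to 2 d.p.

α = 17.46, β = 21.87

With s = α+β: μ = α/s and mode = (α−1)/(s−2). Eliminating α = μs,
μs − 1 = m(s−2) ⇒ s(μ−m) = 1−2m ⇒ s = 0.118/0.003 = 39.3333.
So α = μs = 17.46, β = (1−μ)s = 21.87.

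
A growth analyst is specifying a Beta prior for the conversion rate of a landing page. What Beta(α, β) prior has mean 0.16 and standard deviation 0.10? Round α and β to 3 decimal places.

α = 1.990, β = 10.450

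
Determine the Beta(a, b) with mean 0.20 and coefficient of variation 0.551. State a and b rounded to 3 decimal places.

σ = CV·μ = 0.551×0.20 = 0.11020, so σ² = 0.012144.
s+1 = μ(1−μ)/σ² = 0.1600/0.012144 = 13.1752, so s = a+b = 12.1752.
a = μs = 2.435, b = (1−μ)s = 9.740.

a = 2.435, b = 9.740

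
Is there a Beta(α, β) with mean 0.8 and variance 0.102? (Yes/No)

Yes

For any Beta, Var(X) < E[X]·(1−E[X]).
Here μ(1−μ) = 0.8×0.2 = 0.16, and 0.102 < 0.16.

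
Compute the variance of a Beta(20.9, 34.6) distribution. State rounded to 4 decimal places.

μ = 20.9/55.5 = 0.376577; Var = μ(1−μ)/(α+β+1) = 0.2347667/56.5 = 0.0042.

0.0042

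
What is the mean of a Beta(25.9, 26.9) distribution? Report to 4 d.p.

0.4905

E[X] = α/(α+β) = 25.9/52.8 = 0.4905.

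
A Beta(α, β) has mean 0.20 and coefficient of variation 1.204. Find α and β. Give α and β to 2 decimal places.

α = 0.35, β = 1.41

σ = CV·μ = 1.204×0.20 = 0.24080, so σ² = 0.057985.
s+1 = μ(1−μ)/σ² = 0.1600/0.057985 = 2.7594, so s = α+β = 1.7594.
α = μs = 0.35, β = (1−μ)s = 1.41.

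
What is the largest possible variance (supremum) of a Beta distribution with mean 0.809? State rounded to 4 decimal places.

For fixed mean μ the Beta variance is μ(1−μ)/(α+β+1), increasing as α+β decreases.
Its least upper bound (not attained) is μ(1−μ) = 0.809·0.191 = 0.1545.

0.1545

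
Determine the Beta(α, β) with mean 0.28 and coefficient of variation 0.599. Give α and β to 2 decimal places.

Var = (CV·μ)² = (0.599×0.28)² = 0.028130.
α+β = μ(1−μ)/Var − 1 = 0.2016/0.028130 − 1 = 6.1667.
Thus α = 0.28·6.1667 = 1.73 and β = 0.72·6.1667 = 4.44.

α = 1.73, β = 4.44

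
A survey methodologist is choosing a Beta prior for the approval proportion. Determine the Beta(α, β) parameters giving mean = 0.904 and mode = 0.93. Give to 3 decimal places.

Let s = α+β. Mean gives α = μs = 0.904s; mode gives (α−1)/(s−2) = 0.93.
Substituting: 0.904s − 1 = 0.93(s−2) = 0.93s − 1.86, so -0.026s = -0.86 and s = 33.0769.
Then α = 0.904×33.0769 = 29.902 and β = s−α = 3.175.

α = 29.902, β = 3.175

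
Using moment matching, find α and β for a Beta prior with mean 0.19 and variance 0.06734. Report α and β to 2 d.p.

α = 0.24, β = 1.04

Let s = α+β. The Beta variance is μ(1−μ)/(s+1).
So s+1 = μ(1−μ)/σ² = (0.19×0.81)/0.06734 = 0.1539/0.06734 = 2.2854, giving s = 1.2854.
Then α = μs = 0.19×1.2854 = 0.24 and β = (1−μ)s = 0.81×1.2854 = 1.04.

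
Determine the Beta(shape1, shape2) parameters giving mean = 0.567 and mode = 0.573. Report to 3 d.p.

shape1 = 13.797, shape2 = 10.536

Let s = shape1+shape2. Mean gives shape1 = μs = 0.567s; mode gives (shape1−1)/(s−2) = 0.573.
Substituting: 0.567s − 1 = 0.573(s−2) = 0.573s − 1.146, so -0.006s = -0.146 and s = 24.3333.
Then shape1 = 0.567×24.3333 = 13.797 and shape2 = s−shape1 = 10.536.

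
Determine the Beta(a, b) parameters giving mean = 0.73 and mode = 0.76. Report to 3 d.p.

With s = a+b: μ = a/s and mode = (a−1)/(s−2). Eliminating a = μs,
μs − 1 = m(s−2) ⇒ s(μ−m) = 1−2m ⇒ s = -0.52/-0.03 = 17.3333.
So a = μs = 12.653, b = (1−μ)s = 4.680.

a = 12.653, b = 4.680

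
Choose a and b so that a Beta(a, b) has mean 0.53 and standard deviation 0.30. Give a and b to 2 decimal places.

a = 0.94, b = 0.83

σ² = 0.30² = 0.0900.
With s = a+b, Var = μ(1−μ)/(s+1), so s+1 = (0.53×0.47)/0.0900 = 2.7678 and s = 1.7678.
a = μs = 0.94, b = (1−μ)s = 0.83.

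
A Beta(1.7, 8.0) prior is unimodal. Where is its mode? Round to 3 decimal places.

The density x^(α−1)(1−x)^(β−1) is maximised at (α−1)/(α+β−2) = 0.7/7.7 = 0.091.

0.091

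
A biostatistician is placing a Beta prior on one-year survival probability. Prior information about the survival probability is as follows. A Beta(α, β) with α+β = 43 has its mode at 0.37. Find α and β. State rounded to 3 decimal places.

α = 16.170, β = 26.830

Since the density peak of Beta(α,β) is at (α−1)/(α+β−2),
α = 1 + 0.37(43−2) = 16.170 and β = 43 − 16.170 = 26.830.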